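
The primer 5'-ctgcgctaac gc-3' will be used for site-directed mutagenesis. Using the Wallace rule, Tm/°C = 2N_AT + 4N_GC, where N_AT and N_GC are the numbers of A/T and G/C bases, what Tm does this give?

40°C

T=2, A=2, C=5, G=3
AT pairs contribute 4, GC pairs contribute 8.
Tm = 4·8 + 2·4 = 32 + 8 = 40°C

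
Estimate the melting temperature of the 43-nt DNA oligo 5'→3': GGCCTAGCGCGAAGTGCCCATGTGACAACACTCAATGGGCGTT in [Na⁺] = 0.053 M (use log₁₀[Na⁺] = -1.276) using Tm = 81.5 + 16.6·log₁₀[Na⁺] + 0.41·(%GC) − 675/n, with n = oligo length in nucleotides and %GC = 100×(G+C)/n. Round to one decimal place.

Length n = 43. Scanning the sequence gives G=13, T=8, C=12, A=10.
G+C = 25, so %GC = 25/43 × 100 = 58.14%
Salt term: 16.6 × (-1.276) = -21.182
GC term: 0.41 × 58.14 = 23.837; length term: −675/43 = −15.698
Tm = 81.5 + (-21.182) + 23.837 − 15.698 = 68.457 → 68.5°C

68.5°C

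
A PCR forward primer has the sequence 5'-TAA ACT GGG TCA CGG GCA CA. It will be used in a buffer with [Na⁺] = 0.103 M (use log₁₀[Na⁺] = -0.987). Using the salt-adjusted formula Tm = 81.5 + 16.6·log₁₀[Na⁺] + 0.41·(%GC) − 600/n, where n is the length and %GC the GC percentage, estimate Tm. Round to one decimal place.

57.7°C

Length n = 20. Counting bases: C=5, A=6, G=6, T=3
G+C = 11, so %GC = 11/20 × 100 = 55%
Salt term: 16.6 × (-0.987) = -16.384
GC term: 0.41 × 55 = 22.55; length term: −600/20 = −30
Tm = 81.5 + (-16.384) + 22.55 − 30 = 57.666 → 57.7°C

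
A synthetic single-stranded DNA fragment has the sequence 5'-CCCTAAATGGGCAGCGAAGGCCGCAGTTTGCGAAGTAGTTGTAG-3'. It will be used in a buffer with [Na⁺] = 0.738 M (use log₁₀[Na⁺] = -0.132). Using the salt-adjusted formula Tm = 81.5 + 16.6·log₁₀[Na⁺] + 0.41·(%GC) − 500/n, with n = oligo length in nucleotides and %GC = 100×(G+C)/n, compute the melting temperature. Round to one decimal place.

90.3°C

Length n = 44. Scanning the sequence gives T=9, A=11, G=15, C=9.
G+C = 24, so %GC = 24/44 × 100 = 54.545%
Salt term: 16.6 × (-0.132) = -2.191
GC term: 0.41 × 54.545 = 22.363; length term: −500/44 = −11.364
Tm = 81.5 + (-2.191) + 22.363 − 11.364 = 90.308 → 90.3°C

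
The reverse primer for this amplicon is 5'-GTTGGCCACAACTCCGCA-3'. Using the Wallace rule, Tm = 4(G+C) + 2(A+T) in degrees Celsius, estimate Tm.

A=4, G=4, C=7, T=3
A+T = 7, G+C = 11
Tm = 2(7) + 4(11) = 14 + 44 = 58°C

58°C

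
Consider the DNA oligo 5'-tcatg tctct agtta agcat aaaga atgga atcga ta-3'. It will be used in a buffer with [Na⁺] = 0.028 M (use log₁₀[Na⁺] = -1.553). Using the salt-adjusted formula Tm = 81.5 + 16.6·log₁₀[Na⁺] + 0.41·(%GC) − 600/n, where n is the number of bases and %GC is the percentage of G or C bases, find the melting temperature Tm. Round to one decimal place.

52.8°C

Length n = 37. Base counts: G=7, A=14, C=5, T=11
G+C = 12, so %GC = 12/37 × 100 = 32.432%
Salt term: 16.6 × (-1.553) = -25.78
GC term: 0.41 × 32.432 = 13.297; length term: −600/37 = −16.216
Tm = 81.5 + (-25.78) + 13.297 − 16.216 = 52.801 → 52.8°C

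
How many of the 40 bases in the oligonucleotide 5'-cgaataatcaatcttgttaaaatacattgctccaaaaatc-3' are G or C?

Scanning the sequence gives A=17, T=12, G=3, C=8.
Total G or C: 3 + 8 = 11

11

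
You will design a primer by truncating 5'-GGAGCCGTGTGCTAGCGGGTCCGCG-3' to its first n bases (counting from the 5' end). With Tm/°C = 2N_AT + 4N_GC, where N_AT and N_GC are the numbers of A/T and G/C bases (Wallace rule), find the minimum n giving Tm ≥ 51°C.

n = 16

First 15 bases: GGAGCCGTGTGCTAG → Tm = 50°C (< 51°C)
First 16 bases: GGAGCCGTGTGCTAGC → Tm = 54°C (≥ 51°C)
Since every base adds ≥2°C, Tm only increases with n, so the threshold is first crossed at n = 16.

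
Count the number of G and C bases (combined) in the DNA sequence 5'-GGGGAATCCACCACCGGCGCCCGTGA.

19

Base counts: C=10, T=2, G=9, A=5
G+C = 9 + 10 = 19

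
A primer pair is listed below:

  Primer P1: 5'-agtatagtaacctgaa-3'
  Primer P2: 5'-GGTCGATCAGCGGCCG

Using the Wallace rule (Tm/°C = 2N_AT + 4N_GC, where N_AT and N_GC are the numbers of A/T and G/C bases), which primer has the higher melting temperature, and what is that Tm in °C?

Primer P1: A+T=11, G+C=5 → Tm = 2(11)+4(5) = 42°C
Primer P2: A+T=4, G+C=12 → Tm = 2(4)+4(12) = 56°C
42°C vs 56°C → primer P2 is higher.

Primer P2, 56°C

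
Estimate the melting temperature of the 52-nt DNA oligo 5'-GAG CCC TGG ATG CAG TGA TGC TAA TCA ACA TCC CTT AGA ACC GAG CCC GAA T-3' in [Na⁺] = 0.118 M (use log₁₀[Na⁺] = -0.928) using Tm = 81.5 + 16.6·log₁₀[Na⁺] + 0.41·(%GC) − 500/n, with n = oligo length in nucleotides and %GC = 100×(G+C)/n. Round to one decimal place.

Length n = 52. Base counts: T=10, C=15, G=12, A=15
G+C = 27, so %GC = 27/52 × 100 = 51.923%
Salt term: 16.6 × (-0.928) = -15.405
GC term: 0.41 × 51.923 = 21.288; length term: −500/52 = −9.615
Tm = 81.5 + (-15.405) + 21.288 − 9.615 = 77.768 → 77.8°C

77.8°C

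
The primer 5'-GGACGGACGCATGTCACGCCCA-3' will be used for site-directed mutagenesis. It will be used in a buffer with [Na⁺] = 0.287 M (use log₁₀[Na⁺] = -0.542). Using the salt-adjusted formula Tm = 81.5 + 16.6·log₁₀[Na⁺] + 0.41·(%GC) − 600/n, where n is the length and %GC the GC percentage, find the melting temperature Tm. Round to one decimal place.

73.2°C

Length n = 22. Base counts: G=7, T=2, A=5, C=8
G+C = 15, so %GC = 15/22 × 100 = 68.182%
Salt term: 16.6 × (-0.542) = -8.997
GC term: 0.41 × 68.182 = 27.955; length term: −600/22 = −27.273
Tm = 81.5 + (-8.997) + 27.955 − 27.273 = 73.185 → 73.2°C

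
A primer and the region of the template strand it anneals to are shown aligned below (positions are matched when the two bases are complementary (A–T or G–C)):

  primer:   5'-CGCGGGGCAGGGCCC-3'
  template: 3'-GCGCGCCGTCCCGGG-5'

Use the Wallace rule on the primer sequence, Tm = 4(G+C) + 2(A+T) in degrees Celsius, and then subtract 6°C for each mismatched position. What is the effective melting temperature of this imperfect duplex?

Primer base counts: A=1, T=0, G=8, C=6 → A+T=1, G+C=14
Perfect-match Tm = 2(1) + 4(14) = 2 + 56 = 58°C
Mismatches (positions where the bases are not complementary): 1 (at position 5)
Effective Tm = 58 − 1×6 = 58 − 6 = 52°C

52°C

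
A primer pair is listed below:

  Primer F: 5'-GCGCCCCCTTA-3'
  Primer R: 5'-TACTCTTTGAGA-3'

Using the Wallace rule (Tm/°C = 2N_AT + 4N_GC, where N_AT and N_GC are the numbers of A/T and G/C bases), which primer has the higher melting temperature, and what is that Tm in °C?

Primer F: A+T=3, G+C=8 → Tm = 2(3)+4(8) = 38°C
Primer R: A+T=8, G+C=4 → Tm = 2(8)+4(4) = 32°C
38°C vs 32°C → primer F is higher.

Primer F, 38°C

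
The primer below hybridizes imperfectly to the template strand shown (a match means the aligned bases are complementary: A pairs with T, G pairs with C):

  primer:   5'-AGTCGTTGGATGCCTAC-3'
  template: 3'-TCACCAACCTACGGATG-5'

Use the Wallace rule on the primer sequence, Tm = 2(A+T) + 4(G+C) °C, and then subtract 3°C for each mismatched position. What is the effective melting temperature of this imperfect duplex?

Primer base counts: A=3, T=5, G=5, C=4 → A+T=8, G+C=9
Perfect-match Tm = 2(8) + 4(9) = 16 + 36 = 52°C
Mismatches (positions where the bases are not complementary): 1 (at position 4)
Effective Tm = 52 − 1×3 = 52 − 3 = 49°C

49°C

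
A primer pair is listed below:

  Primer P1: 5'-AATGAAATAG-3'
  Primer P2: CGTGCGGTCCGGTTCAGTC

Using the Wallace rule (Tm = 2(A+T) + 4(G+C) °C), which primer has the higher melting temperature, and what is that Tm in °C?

Primer P1: A+T=8, G+C=2 → Tm = 2(8)+4(2) = 24°C
Primer P2: A+T=6, G+C=13 → Tm = 2(6)+4(13) = 64°C
24°C vs 64°C → primer P2 is higher.

Primer P2, 64°C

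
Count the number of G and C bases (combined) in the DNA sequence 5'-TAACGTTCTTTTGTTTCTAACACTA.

7

Scanning the sequence gives G=2, T=12, A=6, C=5.
Total G or C: 2 + 5 = 7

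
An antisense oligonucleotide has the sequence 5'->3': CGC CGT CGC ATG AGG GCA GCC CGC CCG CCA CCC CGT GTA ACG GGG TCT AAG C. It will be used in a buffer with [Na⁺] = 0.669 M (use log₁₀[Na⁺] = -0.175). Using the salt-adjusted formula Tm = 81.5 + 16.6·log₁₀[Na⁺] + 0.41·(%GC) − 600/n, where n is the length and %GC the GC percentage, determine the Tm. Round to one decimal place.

Length n = 52. Counting bases: A=8, T=6, C=21, G=17
G+C = 38, so %GC = 38/52 × 100 = 73.077%
Salt term: 16.6 × (-0.175) = -2.905
GC term: 0.41 × 73.077 = 29.962; length term: −600/52 = −11.538
Tm = 81.5 + (-2.905) + 29.962 − 11.538 = 97.019 → 97.0°C

97.0°C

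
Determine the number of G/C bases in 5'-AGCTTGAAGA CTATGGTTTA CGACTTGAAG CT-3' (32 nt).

A=9, T=10, C=5, G=8
G+C = 8 + 5 = 13

13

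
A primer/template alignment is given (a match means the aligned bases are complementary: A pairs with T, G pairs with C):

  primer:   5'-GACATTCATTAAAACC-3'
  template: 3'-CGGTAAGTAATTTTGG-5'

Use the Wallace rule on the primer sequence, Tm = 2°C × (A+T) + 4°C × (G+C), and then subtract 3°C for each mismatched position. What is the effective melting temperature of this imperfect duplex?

Primer base counts: A=7, T=4, G=1, C=4 → A+T=11, G+C=5
Perfect-match Tm = 2(11) + 4(5) = 22 + 20 = 42°C
Mismatches (positions where the bases are not complementary): 1 (at position 2)
Effective Tm = 42 − 1×3 = 42 − 3 = 39°C

39°C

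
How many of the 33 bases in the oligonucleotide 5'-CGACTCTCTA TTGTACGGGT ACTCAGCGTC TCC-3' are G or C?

18

Scanning the sequence gives T=10, A=5, G=7, C=11.
G+C = 7 + 11 = 18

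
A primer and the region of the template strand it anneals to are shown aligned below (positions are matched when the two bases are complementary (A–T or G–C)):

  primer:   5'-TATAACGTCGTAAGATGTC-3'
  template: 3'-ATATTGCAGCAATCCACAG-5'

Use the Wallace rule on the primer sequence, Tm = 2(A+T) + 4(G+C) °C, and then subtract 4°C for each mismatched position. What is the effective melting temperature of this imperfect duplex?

Primer base counts: A=6, T=6, G=4, C=3 → A+T=12, G+C=7
Perfect-match Tm = 2(12) + 4(7) = 24 + 28 = 52°C
Mismatches (positions where the bases are not complementary): 2 (at positions 12, 15)
Effective Tm = 52 − 2×4 = 52 − 8 = 44°C

44°C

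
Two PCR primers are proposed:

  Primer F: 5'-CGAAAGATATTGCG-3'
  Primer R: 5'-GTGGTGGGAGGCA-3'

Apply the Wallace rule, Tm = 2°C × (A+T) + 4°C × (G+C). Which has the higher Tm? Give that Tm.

Primer R, 44°C

Primer F: A+T=8, G+C=6 → Tm = 2(8)+4(6) = 40°C
Primer R: A+T=4, G+C=9 → Tm = 2(4)+4(9) = 44°C
40°C vs 44°C → primer R is higher.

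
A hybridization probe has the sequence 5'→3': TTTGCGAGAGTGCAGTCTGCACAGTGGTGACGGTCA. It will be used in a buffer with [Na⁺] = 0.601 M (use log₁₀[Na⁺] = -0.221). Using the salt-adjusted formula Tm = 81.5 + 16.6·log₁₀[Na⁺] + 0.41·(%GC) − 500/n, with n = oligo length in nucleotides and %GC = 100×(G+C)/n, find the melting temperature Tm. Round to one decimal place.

86.7°C

Length n = 36. Base counts: T=9, G=13, C=7, A=7
G+C = 20, so %GC = 20/36 × 100 = 55.556%
Salt term: 16.6 × (-0.221) = -3.669
GC term: 0.41 × 55.556 = 22.778; length term: −500/36 = −13.889
Tm = 81.5 + (-3.669) + 22.778 − 13.889 = 86.72 → 86.7°C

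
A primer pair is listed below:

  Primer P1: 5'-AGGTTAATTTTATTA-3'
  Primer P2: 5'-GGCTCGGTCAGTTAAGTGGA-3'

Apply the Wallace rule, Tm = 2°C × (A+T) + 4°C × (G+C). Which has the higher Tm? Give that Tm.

Primer P1: A+T=13, G+C=2 → Tm = 2(13)+4(2) = 34°C
Primer P2: A+T=9, G+C=11 → Tm = 2(9)+4(11) = 62°C
34°C vs 62°C → primer P2 is higher.

Primer P2, 62°C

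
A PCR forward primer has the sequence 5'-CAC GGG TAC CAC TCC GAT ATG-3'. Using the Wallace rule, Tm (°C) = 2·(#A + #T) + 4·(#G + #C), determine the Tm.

Base counts: A=5, C=7, T=4, G=5
AT pairs contribute 9, GC pairs contribute 12.
Tm = 2×9 + 4×12 = 66°C

66°C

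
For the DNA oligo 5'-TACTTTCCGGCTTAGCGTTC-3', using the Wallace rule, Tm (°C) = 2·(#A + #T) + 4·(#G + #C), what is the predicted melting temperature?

Base counts: T=8, G=4, A=2, C=6
AT pairs contribute 10, GC pairs contribute 10.
Tm = 2(10) + 4(10) = 20 + 40 = 60°C

60°C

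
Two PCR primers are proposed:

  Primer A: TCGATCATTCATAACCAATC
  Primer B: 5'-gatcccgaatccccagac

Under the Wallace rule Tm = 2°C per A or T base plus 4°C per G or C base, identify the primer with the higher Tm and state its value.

Primer B, 58°C

Primer A: A+T=13, G+C=7 → Tm = 2(13)+4(7) = 54°C
Primer B: A+T=7, G+C=11 → Tm = 2(7)+4(11) = 58°C
54°C vs 58°C → primer B is higher.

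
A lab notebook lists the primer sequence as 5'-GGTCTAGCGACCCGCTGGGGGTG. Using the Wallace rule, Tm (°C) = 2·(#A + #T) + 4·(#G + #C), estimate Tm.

Scanning the sequence gives C=6, T=4, G=11, A=2.
AT pairs contribute 6, GC pairs contribute 17.
Tm = 4·17 + 2·6 = 68 + 12 = 80°C

80°C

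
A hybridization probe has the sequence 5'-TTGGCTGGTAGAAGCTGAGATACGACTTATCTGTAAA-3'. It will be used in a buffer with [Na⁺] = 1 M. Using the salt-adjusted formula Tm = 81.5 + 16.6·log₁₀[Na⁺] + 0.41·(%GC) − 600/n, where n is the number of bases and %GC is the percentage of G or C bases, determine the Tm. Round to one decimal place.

81.9°C

Length n = 37. Scanning the sequence gives G=10, T=11, A=11, C=5.
G+C = 15, so %GC = 15/37 × 100 = 40.541%
Salt term: 16.6 × (0) = 0
GC term: 0.41 × 40.541 = 16.622; length term: −600/37 = −16.216
Tm = 81.5 + (0) + 16.622 − 16.216 = 81.906 → 81.9°C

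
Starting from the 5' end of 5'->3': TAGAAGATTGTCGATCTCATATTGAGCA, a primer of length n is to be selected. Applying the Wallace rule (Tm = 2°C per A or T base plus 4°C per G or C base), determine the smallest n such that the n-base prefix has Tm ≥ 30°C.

n = 12

First 11 bases: TAGAAGATTGT → Tm = 28°C (< 30°C)
First 12 bases: TAGAAGATTGTC → Tm = 32°C (≥ 30°C)
Each additional base adds 2°C (A/T) or 4°C (G/C), so Tm is non-decreasing in n; n = 12 is the first length to reach 30°C.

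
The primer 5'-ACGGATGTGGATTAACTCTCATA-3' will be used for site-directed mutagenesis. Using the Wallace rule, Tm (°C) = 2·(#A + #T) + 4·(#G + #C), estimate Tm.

Base counts: T=7, C=4, G=5, A=7
A+T = 14, G+C = 9
Tm = 4·9 + 2·14 = 36 + 28 = 64°C

64°C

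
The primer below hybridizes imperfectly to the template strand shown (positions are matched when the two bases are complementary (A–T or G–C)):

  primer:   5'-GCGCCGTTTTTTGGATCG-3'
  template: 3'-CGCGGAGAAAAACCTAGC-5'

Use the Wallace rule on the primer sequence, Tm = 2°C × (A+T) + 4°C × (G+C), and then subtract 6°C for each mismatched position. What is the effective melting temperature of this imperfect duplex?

Primer base counts: A=1, T=7, G=6, C=4 → A+T=8, G+C=10
Perfect-match Tm = 2(8) + 4(10) = 16 + 40 = 56°C
Mismatches (positions where the bases are not complementary): 2 (at positions 6, 7)
Effective Tm = 56 − 2×6 = 56 − 12 = 44°C

44°C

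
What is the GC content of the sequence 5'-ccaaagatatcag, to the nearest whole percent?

38%

Counting bases: G=2, C=3, A=6, T=2
G+C = 2 + 3 = 5 out of 13 bases
%GC = 5/13 × 100 = 38.46% ≈ 38%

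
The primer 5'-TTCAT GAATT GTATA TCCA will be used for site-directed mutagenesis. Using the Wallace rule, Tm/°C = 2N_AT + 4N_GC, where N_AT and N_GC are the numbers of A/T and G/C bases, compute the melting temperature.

Counting bases: G=2, T=8, A=6, C=3
A+T = 14, G+C = 5
Tm = 4·5 + 2·14 = 20 + 28 = 48°C

48°C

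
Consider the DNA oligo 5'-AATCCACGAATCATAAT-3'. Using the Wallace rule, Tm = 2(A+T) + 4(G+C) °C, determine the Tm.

Counting bases: T=4, C=4, G=1, A=8
A+T = 12, G+C = 5
Tm = 2×12 + 4×5 = 44°C

44°C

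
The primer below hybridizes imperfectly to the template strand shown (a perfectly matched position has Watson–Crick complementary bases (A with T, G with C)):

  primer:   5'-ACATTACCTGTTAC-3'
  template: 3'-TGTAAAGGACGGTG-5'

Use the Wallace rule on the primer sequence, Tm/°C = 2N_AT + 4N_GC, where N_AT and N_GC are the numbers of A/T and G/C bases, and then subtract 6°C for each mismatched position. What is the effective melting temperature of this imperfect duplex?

20°C

Primer base counts: A=4, T=5, G=1, C=4 → A+T=9, G+C=5
Perfect-match Tm = 2(9) + 4(5) = 18 + 20 = 38°C
Mismatches (positions where the bases are not complementary): 3 (at positions 6, 11, 12)
Effective Tm = 38 − 3×6 = 38 − 18 = 20°C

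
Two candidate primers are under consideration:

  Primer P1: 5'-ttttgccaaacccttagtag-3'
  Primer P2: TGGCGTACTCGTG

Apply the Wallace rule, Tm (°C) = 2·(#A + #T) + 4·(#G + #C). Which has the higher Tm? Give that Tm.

Primer P1, 56°C

Primer P1: A+T=12, G+C=8 → Tm = 2(12)+4(8) = 56°C
Primer P2: A+T=5, G+C=8 → Tm = 2(5)+4(8) = 42°C
56°C vs 42°C → primer P1 is higher.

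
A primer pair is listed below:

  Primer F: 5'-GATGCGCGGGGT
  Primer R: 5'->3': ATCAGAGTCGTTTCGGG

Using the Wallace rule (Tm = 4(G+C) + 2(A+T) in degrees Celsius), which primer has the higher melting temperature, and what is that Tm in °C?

Primer F: A+T=3, G+C=9 → Tm = 2(3)+4(9) = 42°C
Primer R: A+T=8, G+C=9 → Tm = 2(8)+4(9) = 52°C
42°C vs 52°C → primer R is higher.

Primer R, 52°C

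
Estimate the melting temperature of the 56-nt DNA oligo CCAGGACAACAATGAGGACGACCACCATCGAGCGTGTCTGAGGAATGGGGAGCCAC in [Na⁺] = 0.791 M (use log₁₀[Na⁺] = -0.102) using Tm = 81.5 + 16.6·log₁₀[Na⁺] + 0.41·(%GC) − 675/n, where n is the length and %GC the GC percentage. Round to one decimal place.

91.9°C

Length n = 56. A=17, G=18, T=6, C=15
G+C = 33, so %GC = 33/56 × 100 = 58.929%
Salt term: 16.6 × (-0.102) = -1.693
GC term: 0.41 × 58.929 = 24.161; length term: −675/56 = −12.054
Tm = 81.5 + (-1.693) + 24.161 − 12.054 = 91.914 → 91.9°C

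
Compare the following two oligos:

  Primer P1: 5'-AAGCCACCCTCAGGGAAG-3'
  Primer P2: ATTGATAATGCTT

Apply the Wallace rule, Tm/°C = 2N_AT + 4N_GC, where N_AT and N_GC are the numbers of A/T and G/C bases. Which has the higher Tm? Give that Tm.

Primer P1, 58°C

Primer P1: A+T=7, G+C=11 → Tm = 2(7)+4(11) = 58°C
Primer P2: A+T=10, G+C=3 → Tm = 2(10)+4(3) = 32°C
58°C vs 32°C → primer P1 is higher.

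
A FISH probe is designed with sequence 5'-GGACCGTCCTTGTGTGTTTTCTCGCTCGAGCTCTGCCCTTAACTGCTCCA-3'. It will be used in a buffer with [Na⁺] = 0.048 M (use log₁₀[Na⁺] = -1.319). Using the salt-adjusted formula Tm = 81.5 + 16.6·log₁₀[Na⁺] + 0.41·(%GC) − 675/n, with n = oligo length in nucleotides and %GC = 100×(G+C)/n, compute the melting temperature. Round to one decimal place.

69.1°C

Length n = 50. Base counts: A=5, C=17, T=17, G=11
G+C = 28, so %GC = 28/50 × 100 = 56%
Salt term: 16.6 × (-1.319) = -21.895
GC term: 0.41 × 56 = 22.96; length term: −675/50 = −13.5
Tm = 81.5 + (-21.895) + 22.96 − 13.5 = 69.065 → 69.1°C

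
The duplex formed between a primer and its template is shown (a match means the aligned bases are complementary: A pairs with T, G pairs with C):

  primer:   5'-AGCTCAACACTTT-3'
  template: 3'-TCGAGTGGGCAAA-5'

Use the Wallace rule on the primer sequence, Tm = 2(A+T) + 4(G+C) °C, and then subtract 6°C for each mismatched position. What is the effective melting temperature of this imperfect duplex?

18°C

Primer base counts: A=4, T=4, G=1, C=4 → A+T=8, G+C=5
Perfect-match Tm = 2(8) + 4(5) = 16 + 20 = 36°C
Mismatches (positions where the bases are not complementary): 3 (at positions 7, 9, 10)
Effective Tm = 36 − 3×6 = 36 − 18 = 18°C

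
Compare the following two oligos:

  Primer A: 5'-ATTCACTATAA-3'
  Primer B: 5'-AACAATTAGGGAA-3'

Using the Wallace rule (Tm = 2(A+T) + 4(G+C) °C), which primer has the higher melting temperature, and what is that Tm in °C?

Primer A: A+T=9, G+C=2 → Tm = 2(9)+4(2) = 26°C
Primer B: A+T=9, G+C=4 → Tm = 2(9)+4(4) = 34°C
26°C vs 34°C → primer B is higher.

Primer B, 34°C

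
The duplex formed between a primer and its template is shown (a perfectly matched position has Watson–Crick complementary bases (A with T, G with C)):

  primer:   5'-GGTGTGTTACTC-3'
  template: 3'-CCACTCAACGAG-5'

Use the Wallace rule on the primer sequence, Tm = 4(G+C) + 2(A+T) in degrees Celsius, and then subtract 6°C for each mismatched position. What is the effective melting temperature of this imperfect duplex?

Primer base counts: A=1, T=5, G=4, C=2 → A+T=6, G+C=6
Perfect-match Tm = 2(6) + 4(6) = 12 + 24 = 36°C
Mismatches (positions where the bases are not complementary): 2 (at positions 5, 9)
Effective Tm = 36 − 2×6 = 36 − 12 = 24°C

24°C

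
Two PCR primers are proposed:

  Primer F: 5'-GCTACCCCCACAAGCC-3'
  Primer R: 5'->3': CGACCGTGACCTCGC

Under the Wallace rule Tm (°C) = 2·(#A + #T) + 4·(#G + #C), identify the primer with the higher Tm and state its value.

Primer F: A+T=5, G+C=11 → Tm = 2(5)+4(11) = 54°C
Primer R: A+T=4, G+C=11 → Tm = 2(4)+4(11) = 52°C
54°C vs 52°C → primer F is higher.

Primer F, 54°C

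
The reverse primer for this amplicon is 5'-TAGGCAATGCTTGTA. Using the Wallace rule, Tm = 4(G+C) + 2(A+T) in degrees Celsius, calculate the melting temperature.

42°C

Base counts: C=2, G=4, A=4, T=5
So N_AT = 9 and N_GC = 6.
Tm = 2(9) + 4(6) = 18 + 24 = 42°C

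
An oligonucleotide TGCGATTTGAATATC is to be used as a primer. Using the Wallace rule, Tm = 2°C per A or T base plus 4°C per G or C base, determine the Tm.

Base counts: G=3, C=2, A=4, T=6
AT pairs contribute 10, GC pairs contribute 5.
Tm = 2×10 + 4×5 = 40°C

40°C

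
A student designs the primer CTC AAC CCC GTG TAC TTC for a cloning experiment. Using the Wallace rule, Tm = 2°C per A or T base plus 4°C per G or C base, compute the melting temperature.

56°C

Base counts: G=2, A=3, C=8, T=5
So N_AT = 8 and N_GC = 10.
Tm = 2(8) + 4(10) = 16 + 40 = 56°C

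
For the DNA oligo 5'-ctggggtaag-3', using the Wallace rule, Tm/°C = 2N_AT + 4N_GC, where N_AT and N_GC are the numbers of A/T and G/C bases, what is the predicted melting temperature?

32°C

Scanning the sequence gives G=5, T=2, C=1, A=2.
A+T = 4, G+C = 6
Tm = 2(4) + 4(6) = 8 + 24 = 32°C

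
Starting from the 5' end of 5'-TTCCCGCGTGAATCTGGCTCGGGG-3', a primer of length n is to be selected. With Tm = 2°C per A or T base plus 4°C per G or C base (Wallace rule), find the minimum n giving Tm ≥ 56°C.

First 17 bases: TTCCCGCGTGAATCTGG → Tm = 54°C (< 56°C)
First 18 bases: TTCCCGCGTGAATCTGGC → Tm = 58°C (≥ 56°C)
Each additional base adds 2°C (A/T) or 4°C (G/C), so Tm is non-decreasing in n; n = 18 is the first length to reach 56°C.

n = 18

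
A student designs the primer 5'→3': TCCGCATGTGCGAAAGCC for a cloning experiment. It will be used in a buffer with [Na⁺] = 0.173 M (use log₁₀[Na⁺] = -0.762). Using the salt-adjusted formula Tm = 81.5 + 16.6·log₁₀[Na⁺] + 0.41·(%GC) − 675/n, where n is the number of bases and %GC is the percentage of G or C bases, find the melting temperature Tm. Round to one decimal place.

Length n = 18. G=5, T=3, A=4, C=6
G+C = 11, so %GC = 11/18 × 100 = 61.111%
Salt term: 16.6 × (-0.762) = -12.649
GC term: 0.41 × 61.111 = 25.056; length term: −675/18 = −37.5
Tm = 81.5 + (-12.649) + 25.056 − 37.5 = 56.407 → 56.4°C

56.4°C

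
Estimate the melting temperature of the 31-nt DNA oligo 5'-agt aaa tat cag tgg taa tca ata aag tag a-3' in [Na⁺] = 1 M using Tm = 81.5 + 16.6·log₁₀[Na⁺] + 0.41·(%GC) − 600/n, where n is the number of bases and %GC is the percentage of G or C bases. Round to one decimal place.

72.7°C

Length n = 31. Scanning the sequence gives T=8, G=6, C=2, A=15.
G+C = 8, so %GC = 8/31 × 100 = 25.806%
Salt term: 16.6 × (0) = 0
GC term: 0.41 × 25.806 = 10.58; length term: −600/31 = −19.355
Tm = 81.5 + (0) + 10.58 − 19.355 = 72.725 → 72.7°C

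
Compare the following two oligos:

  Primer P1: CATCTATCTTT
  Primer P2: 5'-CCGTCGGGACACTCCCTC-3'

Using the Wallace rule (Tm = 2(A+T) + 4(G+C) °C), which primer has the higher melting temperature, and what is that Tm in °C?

Primer P2, 62°C

Primer P1: A+T=8, G+C=3 → Tm = 2(8)+4(3) = 28°C
Primer P2: A+T=5, G+C=13 → Tm = 2(5)+4(13) = 62°C
28°C vs 62°C → primer P2 is higher.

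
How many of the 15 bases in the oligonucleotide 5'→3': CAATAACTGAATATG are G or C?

Counting bases: C=2, A=7, G=2, T=4
Total G or C: 2 + 2 = 4

4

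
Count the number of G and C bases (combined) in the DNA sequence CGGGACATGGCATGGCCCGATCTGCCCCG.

Counting bases: G=10, C=11, T=4, A=4
G+C = 10 + 11 = 21

21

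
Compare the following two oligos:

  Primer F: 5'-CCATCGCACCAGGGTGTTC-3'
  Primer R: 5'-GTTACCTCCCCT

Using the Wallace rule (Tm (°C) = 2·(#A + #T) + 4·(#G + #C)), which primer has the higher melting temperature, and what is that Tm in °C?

Primer F: A+T=7, G+C=12 → Tm = 2(7)+4(12) = 62°C
Primer R: A+T=5, G+C=7 → Tm = 2(5)+4(7) = 38°C
62°C vs 38°C → primer F is higher.

Primer F, 62°C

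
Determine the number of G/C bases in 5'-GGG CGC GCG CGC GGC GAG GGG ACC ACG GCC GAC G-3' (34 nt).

30

Counting bases: G=18, T=0, C=12, A=4
Total G or C: 18 + 12 = 30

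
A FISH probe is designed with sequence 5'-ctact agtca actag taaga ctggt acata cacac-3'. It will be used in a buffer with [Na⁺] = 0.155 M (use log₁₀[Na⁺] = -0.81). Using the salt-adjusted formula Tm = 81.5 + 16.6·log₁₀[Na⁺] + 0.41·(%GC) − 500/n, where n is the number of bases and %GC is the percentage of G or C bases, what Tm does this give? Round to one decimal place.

70.2°C

Length n = 35. C=9, T=8, G=5, A=13
G+C = 14, so %GC = 14/35 × 100 = 40%
Salt term: 16.6 × (-0.81) = -13.446
GC term: 0.41 × 40 = 16.4; length term: −500/35 = −14.286
Tm = 81.5 + (-13.446) + 16.4 − 14.286 = 70.168 → 70.2°C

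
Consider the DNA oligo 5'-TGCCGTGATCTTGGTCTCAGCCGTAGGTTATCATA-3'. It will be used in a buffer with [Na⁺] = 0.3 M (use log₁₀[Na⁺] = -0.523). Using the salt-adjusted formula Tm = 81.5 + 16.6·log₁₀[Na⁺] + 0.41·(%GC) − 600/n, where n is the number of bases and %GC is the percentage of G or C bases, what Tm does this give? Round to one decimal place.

Length n = 35. Counting bases: T=12, G=9, A=6, C=8
G+C = 17, so %GC = 17/35 × 100 = 48.571%
Salt term: 16.6 × (-0.523) = -8.682
GC term: 0.41 × 48.571 = 19.914; length term: −600/35 = −17.143
Tm = 81.5 + (-8.682) + 19.914 − 17.143 = 75.589 → 75.6°C

75.6°C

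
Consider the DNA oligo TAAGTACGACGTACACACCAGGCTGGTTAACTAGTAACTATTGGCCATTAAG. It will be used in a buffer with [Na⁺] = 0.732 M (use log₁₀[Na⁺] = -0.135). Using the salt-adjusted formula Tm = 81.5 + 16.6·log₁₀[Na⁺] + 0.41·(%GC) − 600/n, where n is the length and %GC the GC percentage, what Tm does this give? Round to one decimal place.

Length n = 52. T=13, C=11, A=17, G=11
G+C = 22, so %GC = 22/52 × 100 = 42.308%
Salt term: 16.6 × (-0.135) = -2.241
GC term: 0.41 × 42.308 = 17.346; length term: −600/52 = −11.538
Tm = 81.5 + (-2.241) + 17.346 − 11.538 = 85.067 → 85.1°C

85.1°C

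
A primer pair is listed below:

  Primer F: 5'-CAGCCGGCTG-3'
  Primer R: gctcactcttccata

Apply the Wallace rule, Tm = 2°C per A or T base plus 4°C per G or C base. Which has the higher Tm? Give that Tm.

Primer F: A+T=2, G+C=8 → Tm = 2(2)+4(8) = 36°C
Primer R: A+T=8, G+C=7 → Tm = 2(8)+4(7) = 44°C
36°C vs 44°C → primer R is higher.

Primer R, 44°C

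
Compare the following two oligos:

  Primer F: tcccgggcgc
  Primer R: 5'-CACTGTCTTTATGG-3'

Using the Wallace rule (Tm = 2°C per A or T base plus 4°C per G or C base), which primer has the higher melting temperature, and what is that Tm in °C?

Primer R, 40°C

Primer F: A+T=1, G+C=9 → Tm = 2(1)+4(9) = 38°C
Primer R: A+T=8, G+C=6 → Tm = 2(8)+4(6) = 40°C
38°C vs 40°C → primer R is higher.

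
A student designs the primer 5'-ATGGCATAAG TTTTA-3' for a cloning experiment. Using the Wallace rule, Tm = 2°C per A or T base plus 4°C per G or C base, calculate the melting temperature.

G=3, C=1, T=6, A=5
So N_AT = 11 and N_GC = 4.
Tm = 4·4 + 2·11 = 16 + 22 = 38°C

38°C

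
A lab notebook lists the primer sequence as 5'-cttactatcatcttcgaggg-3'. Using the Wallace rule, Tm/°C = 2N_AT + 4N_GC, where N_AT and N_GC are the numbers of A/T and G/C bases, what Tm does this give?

Counting bases: A=4, G=4, C=5, T=7
So N_AT = 11 and N_GC = 9.
Tm = 2(11) + 4(9) = 22 + 36 = 58°C

58°C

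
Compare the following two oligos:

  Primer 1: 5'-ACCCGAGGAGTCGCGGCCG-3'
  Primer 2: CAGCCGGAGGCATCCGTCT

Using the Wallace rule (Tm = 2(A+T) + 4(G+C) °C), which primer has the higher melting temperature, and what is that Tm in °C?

Primer 1: A+T=4, G+C=15 → Tm = 2(4)+4(15) = 68°C
Primer 2: A+T=6, G+C=13 → Tm = 2(6)+4(13) = 64°C
68°C vs 64°C → primer 1 is higher.

Primer 1, 68°C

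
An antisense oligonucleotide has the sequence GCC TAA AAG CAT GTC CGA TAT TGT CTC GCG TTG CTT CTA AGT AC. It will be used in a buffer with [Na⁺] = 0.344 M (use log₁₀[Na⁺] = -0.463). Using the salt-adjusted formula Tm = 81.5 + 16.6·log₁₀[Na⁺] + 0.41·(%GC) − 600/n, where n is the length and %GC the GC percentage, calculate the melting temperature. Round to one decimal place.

Length n = 44. Counting bases: T=14, A=10, C=11, G=9
G+C = 20, so %GC = 20/44 × 100 = 45.455%
Salt term: 16.6 × (-0.463) = -7.686
GC term: 0.41 × 45.455 = 18.637; length term: −600/44 = −13.636
Tm = 81.5 + (-7.686) + 18.637 − 13.636 = 78.815 → 78.8°C

78.8°C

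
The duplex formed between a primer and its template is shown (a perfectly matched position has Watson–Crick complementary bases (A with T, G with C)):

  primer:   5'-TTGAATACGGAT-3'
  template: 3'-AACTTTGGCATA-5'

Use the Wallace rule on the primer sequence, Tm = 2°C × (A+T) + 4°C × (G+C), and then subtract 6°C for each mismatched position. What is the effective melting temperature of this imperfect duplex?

Primer base counts: A=4, T=4, G=3, C=1 → A+T=8, G+C=4
Perfect-match Tm = 2(8) + 4(4) = 16 + 16 = 32°C
Mismatches (positions where the bases are not complementary): 3 (at positions 6, 7, 10)
Effective Tm = 32 − 3×6 = 32 − 18 = 14°C

14°C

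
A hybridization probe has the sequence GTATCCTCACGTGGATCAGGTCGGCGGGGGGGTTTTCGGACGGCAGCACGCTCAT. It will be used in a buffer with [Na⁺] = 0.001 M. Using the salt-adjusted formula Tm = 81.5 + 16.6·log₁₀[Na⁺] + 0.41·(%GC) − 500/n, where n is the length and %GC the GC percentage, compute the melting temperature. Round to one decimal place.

48.7°C

Length n = 55. Base counts: C=14, A=8, T=12, G=21
G+C = 35, so %GC = 35/55 × 100 = 63.636%
Salt term: 16.6 × (-3) = -49.8
GC term: 0.41 × 63.636 = 26.091; length term: −500/55 = −9.091
Tm = 81.5 + (-49.8) + 26.091 − 9.091 = 48.7 → 48.7°C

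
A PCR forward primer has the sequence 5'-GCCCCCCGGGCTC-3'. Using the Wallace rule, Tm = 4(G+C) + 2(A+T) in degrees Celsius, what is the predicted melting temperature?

Counting bases: G=4, T=1, A=0, C=8
A+T = 1, G+C = 12
Tm = 2×1 + 4×12 = 50°C

50°C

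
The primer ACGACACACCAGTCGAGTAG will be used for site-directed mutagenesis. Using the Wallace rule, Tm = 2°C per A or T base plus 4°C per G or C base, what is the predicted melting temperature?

Base counts: T=2, G=5, C=6, A=7
So N_AT = 9 and N_GC = 11.
Tm = 4·11 + 2·9 = 44 + 18 = 62°C

62°C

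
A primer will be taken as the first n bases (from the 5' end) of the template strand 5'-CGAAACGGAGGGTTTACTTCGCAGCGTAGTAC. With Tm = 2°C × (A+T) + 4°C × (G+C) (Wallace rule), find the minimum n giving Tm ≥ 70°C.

First 22 bases: CGAAACGGAGGGTTTACTTCGC → Tm = 68°C (< 70°C)
First 23 bases: CGAAACGGAGGGTTTACTTCGCA → Tm = 70°C (≥ 70°C)
Each additional base adds 2°C (A/T) or 4°C (G/C), so Tm is non-decreasing in n; n = 23 is the first length to reach 70°C.

n = 23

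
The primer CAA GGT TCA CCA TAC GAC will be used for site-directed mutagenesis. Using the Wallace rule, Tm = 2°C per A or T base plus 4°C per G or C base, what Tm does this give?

54°C

C=6, T=3, G=3, A=6
So N_AT = 9 and N_GC = 9.
Tm = 4·9 + 2·9 = 36 + 18 = 54°C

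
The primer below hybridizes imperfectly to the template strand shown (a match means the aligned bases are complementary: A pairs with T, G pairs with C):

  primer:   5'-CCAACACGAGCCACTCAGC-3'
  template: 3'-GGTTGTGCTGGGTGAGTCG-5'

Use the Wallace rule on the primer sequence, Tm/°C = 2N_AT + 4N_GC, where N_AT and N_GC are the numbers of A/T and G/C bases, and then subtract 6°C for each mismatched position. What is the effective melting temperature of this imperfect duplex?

Primer base counts: A=6, T=1, G=3, C=9 → A+T=7, G+C=12
Perfect-match Tm = 2(7) + 4(12) = 14 + 48 = 62°C
Mismatches (positions where the bases are not complementary): 1 (at position 10)
Effective Tm = 62 − 1×6 = 62 − 6 = 56°C

56°C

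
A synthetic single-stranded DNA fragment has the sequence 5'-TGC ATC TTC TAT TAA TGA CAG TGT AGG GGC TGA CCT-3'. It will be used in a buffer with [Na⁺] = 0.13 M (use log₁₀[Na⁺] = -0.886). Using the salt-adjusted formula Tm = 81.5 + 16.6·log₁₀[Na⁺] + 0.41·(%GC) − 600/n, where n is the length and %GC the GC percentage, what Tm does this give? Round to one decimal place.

Length n = 36. Counting bases: C=7, T=12, A=8, G=9
G+C = 16, so %GC = 16/36 × 100 = 44.444%
Salt term: 16.6 × (-0.886) = -14.708
GC term: 0.41 × 44.444 = 18.222; length term: −600/36 = −16.667
Tm = 81.5 + (-14.708) + 18.222 − 16.667 = 68.347 → 68.3°C

68.3°C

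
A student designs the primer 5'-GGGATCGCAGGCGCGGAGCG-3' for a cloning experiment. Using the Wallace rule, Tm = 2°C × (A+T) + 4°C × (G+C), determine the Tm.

72°C

Scanning the sequence gives A=3, T=1, G=11, C=5.
So N_AT = 4 and N_GC = 16.
Tm = 2×4 + 4×16 = 72°C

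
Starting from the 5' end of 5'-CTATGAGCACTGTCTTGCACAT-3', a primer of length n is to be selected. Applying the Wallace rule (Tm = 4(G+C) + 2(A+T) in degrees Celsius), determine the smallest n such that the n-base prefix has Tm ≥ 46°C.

n = 16

First 15 bases: CTATGAGCACTGTCT → Tm = 44°C (< 46°C)
First 16 bases: CTATGAGCACTGTCTT → Tm = 46°C (≥ 46°C)
Each additional base adds 2°C (A/T) or 4°C (G/C), so Tm is non-decreasing in n; n = 16 is the first length to reach 46°C.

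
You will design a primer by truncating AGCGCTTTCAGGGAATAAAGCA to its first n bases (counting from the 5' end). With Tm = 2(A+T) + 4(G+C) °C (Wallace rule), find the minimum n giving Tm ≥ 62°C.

n = 21

First 20 bases: AGCGCTTTCAGGGAATAAAG → Tm = 58°C (< 62°C)
First 21 bases: AGCGCTTTCAGGGAATAAAGC → Tm = 62°C (≥ 62°C)
Each additional base adds 2°C (A/T) or 4°C (G/C), so Tm is non-decreasing in n; n = 21 is the first length to reach 62°C.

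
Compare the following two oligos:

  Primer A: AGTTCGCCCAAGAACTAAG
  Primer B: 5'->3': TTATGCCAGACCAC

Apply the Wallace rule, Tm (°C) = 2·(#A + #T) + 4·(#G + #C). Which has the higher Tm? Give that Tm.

Primer A: A+T=10, G+C=9 → Tm = 2(10)+4(9) = 56°C
Primer B: A+T=7, G+C=7 → Tm = 2(7)+4(7) = 42°C
56°C vs 42°C → primer A is higher.

Primer A, 56°C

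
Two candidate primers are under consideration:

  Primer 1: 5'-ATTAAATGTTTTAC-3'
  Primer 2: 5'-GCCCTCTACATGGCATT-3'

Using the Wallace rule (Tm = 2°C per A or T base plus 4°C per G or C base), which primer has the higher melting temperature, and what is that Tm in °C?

Primer 1: A+T=12, G+C=2 → Tm = 2(12)+4(2) = 32°C
Primer 2: A+T=8, G+C=9 → Tm = 2(8)+4(9) = 52°C
32°C vs 52°C → primer 2 is higher.

Primer 2, 52°C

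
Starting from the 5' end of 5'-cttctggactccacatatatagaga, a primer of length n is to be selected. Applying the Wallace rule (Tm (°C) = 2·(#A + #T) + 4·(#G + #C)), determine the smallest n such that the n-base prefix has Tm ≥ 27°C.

First 8 bases: CTTCTGGA → Tm = 24°C (< 27°C)
First 9 bases: CTTCTGGAC → Tm = 28°C (≥ 27°C)
Each additional base adds 2°C (A/T) or 4°C (G/C), so Tm is non-decreasing in n; n = 9 is the first length to reach 27°C.

n = 9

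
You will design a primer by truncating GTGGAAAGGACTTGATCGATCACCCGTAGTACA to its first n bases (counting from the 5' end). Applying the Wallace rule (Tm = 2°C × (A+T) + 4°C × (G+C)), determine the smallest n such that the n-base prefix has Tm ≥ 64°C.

n = 22

First 21 bases: GTGGAAAGGACTTGATCGATC → Tm = 62°C (< 64°C)
First 22 bases: GTGGAAAGGACTTGATCGATCA → Tm = 64°C (≥ 64°C)
Each additional base adds 2°C (A/T) or 4°C (G/C), so Tm is non-decreasing in n; n = 22 is the first length to reach 64°C.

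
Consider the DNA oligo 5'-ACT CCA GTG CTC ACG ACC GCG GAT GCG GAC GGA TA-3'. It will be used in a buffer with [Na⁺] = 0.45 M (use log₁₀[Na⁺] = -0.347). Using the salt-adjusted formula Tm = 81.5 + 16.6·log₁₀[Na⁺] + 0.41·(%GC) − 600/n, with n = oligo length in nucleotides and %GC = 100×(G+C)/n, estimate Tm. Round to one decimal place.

84.4°C

Length n = 35. Counting bases: A=8, C=11, T=5, G=11
G+C = 22, so %GC = 22/35 × 100 = 62.857%
Salt term: 16.6 × (-0.347) = -5.76
GC term: 0.41 × 62.857 = 25.771; length term: −600/35 = −17.143
Tm = 81.5 + (-5.76) + 25.771 − 17.143 = 84.368 → 84.4°C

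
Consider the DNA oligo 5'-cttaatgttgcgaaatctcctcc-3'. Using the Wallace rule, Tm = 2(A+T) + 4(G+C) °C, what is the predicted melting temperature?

66°C

Scanning the sequence gives T=8, G=3, A=5, C=7.
AT pairs contribute 13, GC pairs contribute 10.
Tm = 2×13 + 4×10 = 66°C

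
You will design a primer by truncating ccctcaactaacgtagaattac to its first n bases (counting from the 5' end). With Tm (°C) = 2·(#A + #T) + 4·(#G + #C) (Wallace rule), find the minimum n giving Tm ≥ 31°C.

First 10 bases: CCCTCAACTA → Tm = 30°C (< 31°C)
First 11 bases: CCCTCAACTAA → Tm = 32°C (≥ 31°C)
Each additional base adds 2°C (A/T) or 4°C (G/C), so Tm is non-decreasing in n; n = 11 is the first length to reach 31°C.

n = 11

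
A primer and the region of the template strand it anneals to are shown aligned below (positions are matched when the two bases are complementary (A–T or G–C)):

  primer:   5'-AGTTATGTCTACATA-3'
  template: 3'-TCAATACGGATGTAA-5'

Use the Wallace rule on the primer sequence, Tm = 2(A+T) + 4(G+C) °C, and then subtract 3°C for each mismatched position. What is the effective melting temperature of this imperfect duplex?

Primer base counts: A=5, T=6, G=2, C=2 → A+T=11, G+C=4
Perfect-match Tm = 2(11) + 4(4) = 22 + 16 = 38°C
Mismatches (positions where the bases are not complementary): 2 (at positions 8, 15)
Effective Tm = 38 − 2×3 = 38 − 6 = 32°C

32°C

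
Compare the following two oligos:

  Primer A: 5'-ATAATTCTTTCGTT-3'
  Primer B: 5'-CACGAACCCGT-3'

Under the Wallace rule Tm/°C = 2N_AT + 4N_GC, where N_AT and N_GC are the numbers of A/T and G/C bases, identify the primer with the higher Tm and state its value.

Primer A: A+T=11, G+C=3 → Tm = 2(11)+4(3) = 34°C
Primer B: A+T=4, G+C=7 → Tm = 2(4)+4(7) = 36°C
34°C vs 36°C → primer B is higher.

Primer B, 36°C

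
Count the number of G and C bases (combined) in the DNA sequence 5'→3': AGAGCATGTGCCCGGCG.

12

Base counts: C=5, A=3, T=2, G=7
Total G or C: 7 + 5 = 12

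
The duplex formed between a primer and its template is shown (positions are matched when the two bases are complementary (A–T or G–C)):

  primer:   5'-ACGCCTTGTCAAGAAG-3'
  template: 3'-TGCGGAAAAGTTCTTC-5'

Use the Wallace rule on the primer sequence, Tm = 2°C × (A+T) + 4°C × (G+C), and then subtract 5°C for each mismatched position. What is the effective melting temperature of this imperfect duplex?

Primer base counts: A=5, T=3, G=4, C=4 → A+T=8, G+C=8
Perfect-match Tm = 2(8) + 4(8) = 16 + 32 = 48°C
Mismatches (positions where the bases are not complementary): 1 (at position 8)
Effective Tm = 48 − 1×5 = 48 − 5 = 43°C

43°C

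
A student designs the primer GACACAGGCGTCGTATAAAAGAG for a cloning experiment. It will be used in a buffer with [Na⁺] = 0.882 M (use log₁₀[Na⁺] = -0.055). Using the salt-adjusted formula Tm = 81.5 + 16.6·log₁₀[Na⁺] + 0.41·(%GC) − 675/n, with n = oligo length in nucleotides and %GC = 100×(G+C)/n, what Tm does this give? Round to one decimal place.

Length n = 23. Base counts: T=3, A=9, G=7, C=4
G+C = 11, so %GC = 11/23 × 100 = 47.826%
Salt term: 16.6 × (-0.055) = -0.913
GC term: 0.41 × 47.826 = 19.609; length term: −675/23 = −29.348
Tm = 81.5 + (-0.913) + 19.609 − 29.348 = 70.848 → 70.8°C

70.8°C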